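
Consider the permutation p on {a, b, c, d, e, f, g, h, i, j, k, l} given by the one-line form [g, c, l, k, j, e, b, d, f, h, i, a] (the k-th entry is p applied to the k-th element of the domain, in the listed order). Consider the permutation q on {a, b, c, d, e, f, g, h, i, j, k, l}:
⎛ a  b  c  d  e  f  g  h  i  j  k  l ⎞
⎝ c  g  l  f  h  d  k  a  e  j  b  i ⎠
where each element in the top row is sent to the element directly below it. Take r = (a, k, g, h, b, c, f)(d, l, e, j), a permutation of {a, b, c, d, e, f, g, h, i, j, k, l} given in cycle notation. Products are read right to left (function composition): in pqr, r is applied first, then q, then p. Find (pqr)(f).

l

Apply the permutations in order: r(f) = a, then q(a) = c, then p(c) = l. So (pqr)(f) = l.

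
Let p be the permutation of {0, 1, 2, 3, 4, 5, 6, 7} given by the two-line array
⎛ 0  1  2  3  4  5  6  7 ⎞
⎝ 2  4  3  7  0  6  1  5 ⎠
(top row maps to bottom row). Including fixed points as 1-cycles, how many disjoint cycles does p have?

The cycle decomposition is (0 2 3 7 5 6 1 4), which has 1 cycle (counting 1-cycles).

1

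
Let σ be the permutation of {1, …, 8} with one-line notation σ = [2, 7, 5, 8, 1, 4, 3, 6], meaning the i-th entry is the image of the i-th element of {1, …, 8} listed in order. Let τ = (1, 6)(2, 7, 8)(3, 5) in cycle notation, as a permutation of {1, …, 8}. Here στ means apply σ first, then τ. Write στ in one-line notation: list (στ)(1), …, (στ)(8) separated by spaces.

7 8 3 2 6 4 5 1

(στ)(x) = τ(σ(x)). Computing each image: τ(σ(1)) = τ(2) = 7, τ(σ(2)) = τ(7) = 8, τ(σ(3)) = τ(5) = 3, τ(σ(4)) = τ(8) = 2, τ(σ(5)) = τ(1) = 6, τ(σ(6)) = τ(4) = 4, τ(σ(7)) = τ(3) = 5, τ(σ(8)) = τ(6) = 1.
Hence στ = [7 8 3 2 6 4 5 1].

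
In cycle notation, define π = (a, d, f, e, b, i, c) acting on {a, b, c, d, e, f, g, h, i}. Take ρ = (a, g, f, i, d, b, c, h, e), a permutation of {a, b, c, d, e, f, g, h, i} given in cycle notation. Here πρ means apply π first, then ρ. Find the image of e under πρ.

First apply π: π(e) = b, then ρ(b) = c. Thus (πρ)(e) = c.

c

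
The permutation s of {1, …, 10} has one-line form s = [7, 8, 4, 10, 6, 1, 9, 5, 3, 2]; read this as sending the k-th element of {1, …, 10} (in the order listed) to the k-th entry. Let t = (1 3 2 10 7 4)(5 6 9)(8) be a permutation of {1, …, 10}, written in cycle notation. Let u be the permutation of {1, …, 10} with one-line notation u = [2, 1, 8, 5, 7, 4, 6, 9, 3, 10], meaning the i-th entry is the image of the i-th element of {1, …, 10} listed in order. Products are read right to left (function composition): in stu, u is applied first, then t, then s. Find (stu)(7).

3

(stu)(7) = s(t(u(7))). u(7) = 6, then t(6) = 9, then s(9) = 3, so the result is 3.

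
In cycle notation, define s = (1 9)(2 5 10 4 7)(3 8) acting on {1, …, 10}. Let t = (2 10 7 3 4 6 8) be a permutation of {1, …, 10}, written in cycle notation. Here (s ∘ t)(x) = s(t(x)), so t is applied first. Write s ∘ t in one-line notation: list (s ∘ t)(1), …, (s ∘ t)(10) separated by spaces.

Chase each element through t then s: 1 → 1 → 9; 2 → 10 → 4; 3 → 4 → 7; 4 → 6 → 6; 5 → 5 → 10; 6 → 8 → 3; 7 → 3 → 8; 8 → 2 → 5; 9 → 9 → 1; 10 → 7 → 2.
Collecting the images, s ∘ t = [9 4 7 6 10 3 8 5 1 2].

9 4 7 6 10 3 8 5 1 2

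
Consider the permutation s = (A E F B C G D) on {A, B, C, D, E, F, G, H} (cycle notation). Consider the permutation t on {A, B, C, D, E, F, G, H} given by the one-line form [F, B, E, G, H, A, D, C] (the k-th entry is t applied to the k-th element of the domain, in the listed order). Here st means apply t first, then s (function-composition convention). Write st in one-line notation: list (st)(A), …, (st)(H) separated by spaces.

B C F D H E A G

Chase each element through t then s: A → F → B; B → B → C; C → E → F; D → G → D; E → H → H; F → A → E; G → D → A; H → C → G.
Collecting the images, st = [B C F D H E A G].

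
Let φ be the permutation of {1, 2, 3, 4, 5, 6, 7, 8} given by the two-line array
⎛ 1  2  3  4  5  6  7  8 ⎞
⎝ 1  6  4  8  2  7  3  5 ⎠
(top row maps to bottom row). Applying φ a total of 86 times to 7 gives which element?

Tracing 7 → 3 → … returns to 7 after 7 steps, so 7 lies in a 7-cycle (2, 6, 7, 3, 4, 8, 5).
On a 7-cycle, φ^7 is the identity, so φ^86 = φ^2 there (86 ≡ 2 mod 7).
Stepping 2 places around the cycle: 7 → 3 → 4.

4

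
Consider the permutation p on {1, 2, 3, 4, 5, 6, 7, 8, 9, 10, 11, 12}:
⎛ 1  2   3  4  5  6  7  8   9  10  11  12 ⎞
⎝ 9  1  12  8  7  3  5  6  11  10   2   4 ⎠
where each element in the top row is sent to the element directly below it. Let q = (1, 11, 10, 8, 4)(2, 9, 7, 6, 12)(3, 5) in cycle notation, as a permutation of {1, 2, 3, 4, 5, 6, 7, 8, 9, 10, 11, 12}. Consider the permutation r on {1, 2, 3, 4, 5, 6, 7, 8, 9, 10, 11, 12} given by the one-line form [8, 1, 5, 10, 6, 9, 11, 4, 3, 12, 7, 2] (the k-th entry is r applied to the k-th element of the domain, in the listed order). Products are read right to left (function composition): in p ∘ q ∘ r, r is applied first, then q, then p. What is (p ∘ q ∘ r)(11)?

Apply the permutations in order: r(11) = 7, then q(7) = 6, then p(6) = 3. So (p ∘ q ∘ r)(11) = 3.

3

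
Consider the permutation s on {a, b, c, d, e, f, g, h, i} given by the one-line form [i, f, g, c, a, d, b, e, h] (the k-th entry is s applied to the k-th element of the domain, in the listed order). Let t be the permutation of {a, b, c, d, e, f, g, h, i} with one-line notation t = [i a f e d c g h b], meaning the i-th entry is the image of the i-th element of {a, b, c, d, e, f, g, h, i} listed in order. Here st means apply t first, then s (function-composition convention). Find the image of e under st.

First apply t: t(e) = d, then s(d) = c. Thus (st)(e) = c.

c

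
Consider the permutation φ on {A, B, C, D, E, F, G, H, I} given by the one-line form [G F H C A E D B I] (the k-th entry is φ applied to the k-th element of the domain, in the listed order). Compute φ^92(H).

Tracing H → B → … returns to H after 8 steps, so H lies in an 8-cycle (A, G, D, C, H, B, F, E).
Since the cycle has length 8, φ^92 acts on it the same as φ^4 (92 mod 8 = 4).
Stepping 4 places around the cycle: H → B → F → E → A.

A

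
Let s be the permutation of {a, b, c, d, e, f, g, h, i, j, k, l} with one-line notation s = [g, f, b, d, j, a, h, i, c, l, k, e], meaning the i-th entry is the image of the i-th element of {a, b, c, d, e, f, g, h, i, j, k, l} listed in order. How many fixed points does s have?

2

The fixed points (elements with s(x) = x) are {d, k}, so there are 2.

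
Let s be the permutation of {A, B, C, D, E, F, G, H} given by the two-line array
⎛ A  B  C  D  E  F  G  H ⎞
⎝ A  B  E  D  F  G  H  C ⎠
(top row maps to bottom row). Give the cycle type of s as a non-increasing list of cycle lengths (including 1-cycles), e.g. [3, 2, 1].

[5, 1, 1, 1]

The disjoint cycles are (A)(B)(C, E, F, G, H)(D), with lengths 5, 1, 1, 1 in non-increasing order.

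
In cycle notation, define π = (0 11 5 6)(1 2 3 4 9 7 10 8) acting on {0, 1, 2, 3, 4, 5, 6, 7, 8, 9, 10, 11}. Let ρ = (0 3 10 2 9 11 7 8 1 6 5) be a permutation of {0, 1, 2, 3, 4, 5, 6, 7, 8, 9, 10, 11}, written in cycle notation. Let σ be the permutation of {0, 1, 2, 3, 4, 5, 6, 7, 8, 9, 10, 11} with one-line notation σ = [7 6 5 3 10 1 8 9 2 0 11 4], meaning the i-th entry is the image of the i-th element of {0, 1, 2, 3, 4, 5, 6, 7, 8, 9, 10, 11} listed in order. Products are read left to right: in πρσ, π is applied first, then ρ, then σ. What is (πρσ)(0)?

9

Chase 0: π(0) = 11; ρ(11) = 7; σ(7) = 9. Hence (πρσ)(0) = 9.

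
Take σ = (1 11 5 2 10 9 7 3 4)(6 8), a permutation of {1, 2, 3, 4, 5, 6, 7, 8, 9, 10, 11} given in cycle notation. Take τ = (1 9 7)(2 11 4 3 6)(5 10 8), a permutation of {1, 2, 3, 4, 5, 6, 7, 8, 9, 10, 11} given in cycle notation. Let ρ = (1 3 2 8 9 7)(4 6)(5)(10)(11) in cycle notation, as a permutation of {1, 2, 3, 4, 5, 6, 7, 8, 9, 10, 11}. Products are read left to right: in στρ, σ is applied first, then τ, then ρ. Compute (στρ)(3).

2

Apply the permutations in order: σ(3) = 4, then τ(4) = 3, then ρ(3) = 2. So (στρ)(3) = 2.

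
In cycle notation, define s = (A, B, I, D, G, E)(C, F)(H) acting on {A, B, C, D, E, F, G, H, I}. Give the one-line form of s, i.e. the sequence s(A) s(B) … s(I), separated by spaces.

B I F G A C E H D

Image by image: A→B, B→I, C→F, D→G, E→A, F→C, G→E, H→H, I→D.
So the one-line form is B I F G A C E H D.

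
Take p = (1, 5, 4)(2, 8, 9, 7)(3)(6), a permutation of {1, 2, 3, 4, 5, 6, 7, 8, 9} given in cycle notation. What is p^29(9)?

9 lies in the 4-cycle (2, 8, 9, 7).
Powers repeat with period 4 on this cycle, and 29 mod 4 = 1, so p^29(9) = p^1(9).
Advancing 1 step from 9: 9 → 7.

7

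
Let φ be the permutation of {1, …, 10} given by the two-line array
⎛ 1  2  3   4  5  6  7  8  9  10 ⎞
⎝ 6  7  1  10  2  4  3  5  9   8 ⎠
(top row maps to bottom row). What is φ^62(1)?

3

Tracing 1 → 6 → … returns to 1 after 9 steps, so 1 lies in a 9-cycle (1, 6, 4, 10, 8, 5, 2, 7, 3).
Powers repeat with period 9 on this cycle, and 62 mod 9 = 8, so φ^62(1) = φ^8(1).
Advancing 8 steps from 1: 1 → 6 → 4 → 10 → 8 → 5 → 2 → 7 → 3.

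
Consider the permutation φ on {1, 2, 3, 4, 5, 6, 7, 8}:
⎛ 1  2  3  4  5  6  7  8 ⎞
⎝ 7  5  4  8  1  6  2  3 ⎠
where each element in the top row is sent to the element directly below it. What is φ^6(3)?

3

Tracing 3 → 4 → … returns to 3 after 3 steps, so 3 lies in a 3-cycle (3 4 8).
Powers repeat with period 3 on this cycle, and 6 mod 3 = 0, so φ^6(3) = φ^0(3).
So φ^6(3) = 3.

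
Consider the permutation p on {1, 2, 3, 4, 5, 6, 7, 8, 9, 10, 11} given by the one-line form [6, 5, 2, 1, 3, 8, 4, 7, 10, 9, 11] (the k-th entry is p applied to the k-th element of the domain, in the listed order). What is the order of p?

30

Writing p as disjoint cycles, the cycle lengths are 5, 3, 2, 1.
The order of p is the least common multiple of its cycle lengths: lcm(5, 3, 2) = 30.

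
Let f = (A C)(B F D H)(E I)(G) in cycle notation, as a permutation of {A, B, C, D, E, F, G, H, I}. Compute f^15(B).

H

B lies in the 4-cycle (B F D H).
Since the cycle has length 4, f^15 acts on it the same as f^3 (15 mod 4 = 3).
Stepping 3 places around the cycle: B → F → D → H.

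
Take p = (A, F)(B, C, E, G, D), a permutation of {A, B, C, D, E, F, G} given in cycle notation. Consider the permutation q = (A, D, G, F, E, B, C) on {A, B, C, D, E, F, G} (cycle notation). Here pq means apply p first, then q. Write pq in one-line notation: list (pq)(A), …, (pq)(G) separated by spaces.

E A B C F D G

(pq)(x) = q(p(x)). Computing each image: q(p(A)) = q(F) = E, q(p(B)) = q(C) = A, q(p(C)) = q(E) = B, q(p(D)) = q(B) = C, q(p(E)) = q(G) = F, q(p(F)) = q(A) = D, q(p(G)) = q(D) = G.
Hence pq = [E A B C F D G].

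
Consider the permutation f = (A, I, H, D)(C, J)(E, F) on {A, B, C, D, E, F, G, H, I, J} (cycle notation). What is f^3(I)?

A

I lies in the 4-cycle (A, I, H, D).
Advancing 3 steps from I: I → H → D → A.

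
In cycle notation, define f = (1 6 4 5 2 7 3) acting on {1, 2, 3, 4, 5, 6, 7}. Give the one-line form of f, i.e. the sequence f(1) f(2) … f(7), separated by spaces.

6 7 1 5 2 4 3

Reading each image from the cycles: 1↦6, 2↦7, 3↦1, 4↦5, 5↦2, 6↦4, 7↦3.
Listing these in domain order gives 6 7 1 5 2 4 3.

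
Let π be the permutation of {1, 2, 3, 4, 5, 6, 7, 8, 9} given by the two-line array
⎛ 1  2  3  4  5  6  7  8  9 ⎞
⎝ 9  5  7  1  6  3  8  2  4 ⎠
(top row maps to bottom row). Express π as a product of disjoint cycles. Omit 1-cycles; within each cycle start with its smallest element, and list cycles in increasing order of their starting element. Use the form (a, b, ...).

(1, 9, 4)(2, 5, 6, 3, 7, 8)

Iterating π from 1 gives 1 → 9 → 4 → 1; that is the 3-cycle (1, 9, 4).
Repeating from the next unused element and collecting all non-trivial cycles gives (1, 9, 4)(2, 5, 6, 3, 7, 8).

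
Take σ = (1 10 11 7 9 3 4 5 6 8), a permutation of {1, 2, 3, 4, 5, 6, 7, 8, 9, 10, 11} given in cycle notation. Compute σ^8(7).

7 lies in the 10-cycle (1 10 11 7 9 3 4 5 6 8).
Advancing 8 steps from 7: 7 → 9 → 3 → 4 → 5 → 6 → 8 → 1 → 10.

10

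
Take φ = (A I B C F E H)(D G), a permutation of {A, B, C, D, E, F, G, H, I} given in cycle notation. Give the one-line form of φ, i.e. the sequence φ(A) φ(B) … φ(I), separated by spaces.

I C F G H E D A B

Image by image: A→I, B→C, C→F, D→G, E→H, F→E, G→D, H→A, I→B.
So the one-line form is I C F G H E D A B.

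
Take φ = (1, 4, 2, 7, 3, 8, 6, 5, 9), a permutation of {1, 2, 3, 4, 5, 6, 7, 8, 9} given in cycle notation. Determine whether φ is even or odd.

even

The cycle lengths are 9.
A cycle is odd iff its length is even; φ has 0 even-length cycles, so sgn(φ) = (−1)^0 and φ is even.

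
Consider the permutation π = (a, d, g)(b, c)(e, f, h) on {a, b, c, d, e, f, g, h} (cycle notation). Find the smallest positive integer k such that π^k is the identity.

The cycle type of π is (3, 3, 2).
The order of π is the least common multiple of its cycle lengths: lcm(3, 3, 2) = 6.

6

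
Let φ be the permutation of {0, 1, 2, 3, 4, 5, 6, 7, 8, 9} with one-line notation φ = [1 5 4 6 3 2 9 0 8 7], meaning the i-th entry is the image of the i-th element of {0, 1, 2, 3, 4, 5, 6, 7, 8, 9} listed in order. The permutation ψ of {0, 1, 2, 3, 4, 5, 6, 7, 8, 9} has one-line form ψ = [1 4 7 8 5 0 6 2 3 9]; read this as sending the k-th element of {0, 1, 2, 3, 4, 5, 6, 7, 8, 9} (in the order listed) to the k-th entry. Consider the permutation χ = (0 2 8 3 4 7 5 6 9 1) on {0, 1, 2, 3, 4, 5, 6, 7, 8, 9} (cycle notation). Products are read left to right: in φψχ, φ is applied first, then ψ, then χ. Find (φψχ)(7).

(φψχ)(7) = χ(ψ(φ(7))). φ(7) = 0, then ψ(0) = 1, then χ(1) = 0, so the result is 0.

0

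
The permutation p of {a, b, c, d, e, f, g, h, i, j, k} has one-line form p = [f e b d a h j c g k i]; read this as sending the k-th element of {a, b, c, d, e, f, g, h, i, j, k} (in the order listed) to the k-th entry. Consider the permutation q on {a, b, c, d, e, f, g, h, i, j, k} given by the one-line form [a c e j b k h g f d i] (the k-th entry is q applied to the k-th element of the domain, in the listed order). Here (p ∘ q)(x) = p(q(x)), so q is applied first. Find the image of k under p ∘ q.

First apply q: q(k) = i, then p(i) = g. Thus (p ∘ q)(k) = g.

g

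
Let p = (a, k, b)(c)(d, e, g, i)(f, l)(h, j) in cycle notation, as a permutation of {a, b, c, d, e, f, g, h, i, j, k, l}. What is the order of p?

The disjoint cycles have lengths 4, 3, 2, 2, 1.
The order is lcm(4, 3, 2, 2) = 12.

12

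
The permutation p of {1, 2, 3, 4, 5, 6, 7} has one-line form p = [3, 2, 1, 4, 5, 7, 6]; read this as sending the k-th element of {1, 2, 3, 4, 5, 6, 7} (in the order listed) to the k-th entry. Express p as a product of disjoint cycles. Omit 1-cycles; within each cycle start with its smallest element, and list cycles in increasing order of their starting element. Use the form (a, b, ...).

From 1: 1 → 3 → 1, closing the cycle (1, 3).
Continuing from each remaining unvisited element yields (1, 3)(6, 7).

(1, 3)(6, 7)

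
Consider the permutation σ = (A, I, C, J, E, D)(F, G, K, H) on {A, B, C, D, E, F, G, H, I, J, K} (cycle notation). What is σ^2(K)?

K lies in the 4-cycle (F, G, K, H).
Stepping 2 places around the cycle: K → H → F.

F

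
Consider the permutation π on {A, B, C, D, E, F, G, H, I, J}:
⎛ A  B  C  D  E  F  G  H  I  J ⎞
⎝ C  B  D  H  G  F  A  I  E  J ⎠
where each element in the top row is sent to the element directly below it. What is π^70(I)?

I

Tracing I → E → … returns to I after 7 steps, so I lies in a 7-cycle (A C D H I E G).
Since the cycle has length 7, π^70 acts on it the same as π^0 (70 mod 7 = 0).
So π^70(I) = I.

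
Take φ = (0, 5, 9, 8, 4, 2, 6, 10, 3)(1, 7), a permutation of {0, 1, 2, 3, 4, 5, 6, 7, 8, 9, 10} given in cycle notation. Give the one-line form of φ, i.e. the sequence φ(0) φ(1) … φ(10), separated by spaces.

Reading each image from the cycles: 0↦5, 1↦7, 2↦6, 3↦0, 4↦2, 5↦9, 6↦10, 7↦1, 8↦4, 9↦8, 10↦3.
So the one-line form is 5 7 6 0 2 9 10 1 4 8 3.

5 7 6 0 2 9 10 1 4 8 3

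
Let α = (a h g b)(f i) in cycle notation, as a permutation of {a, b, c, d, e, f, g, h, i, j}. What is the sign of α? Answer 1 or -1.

The cycle lengths are 4, 2, 1, 1, 1, 1.
A cycle is odd iff its length is even; α has 2 even-length cycles, so sgn(α) = (−1)^2 and α is even.

1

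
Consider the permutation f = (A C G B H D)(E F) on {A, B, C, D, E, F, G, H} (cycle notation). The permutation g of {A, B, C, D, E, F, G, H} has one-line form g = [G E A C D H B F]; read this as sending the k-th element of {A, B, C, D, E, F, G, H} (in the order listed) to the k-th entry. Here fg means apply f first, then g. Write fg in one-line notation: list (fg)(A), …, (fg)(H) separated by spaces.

(fg)(x) = g(f(x)). Computing each image: g(f(A)) = g(C) = A, g(f(B)) = g(H) = F, g(f(C)) = g(G) = B, g(f(D)) = g(A) = G, g(f(E)) = g(F) = H, g(f(F)) = g(E) = D, g(f(G)) = g(B) = E, g(f(H)) = g(D) = C.
Hence fg = [A F B G H D E C].

A F B G H D E C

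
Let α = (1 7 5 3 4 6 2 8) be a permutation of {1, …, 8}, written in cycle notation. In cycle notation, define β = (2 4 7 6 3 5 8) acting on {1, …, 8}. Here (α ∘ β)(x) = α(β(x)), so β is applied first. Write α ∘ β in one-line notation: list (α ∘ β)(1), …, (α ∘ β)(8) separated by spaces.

Chase each element through β then α: 1 → 1 → 7; 2 → 4 → 6; 3 → 5 → 3; 4 → 7 → 5; 5 → 8 → 1; 6 → 3 → 4; 7 → 6 → 2; 8 → 2 → 8.
Collecting the images, α ∘ β = [7 6 3 5 1 4 2 8].

7 6 3 5 1 4 2 8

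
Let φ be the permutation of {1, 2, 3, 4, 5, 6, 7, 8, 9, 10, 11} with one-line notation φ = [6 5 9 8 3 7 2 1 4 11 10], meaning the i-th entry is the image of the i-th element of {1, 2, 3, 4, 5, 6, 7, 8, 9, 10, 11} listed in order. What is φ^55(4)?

Tracing 4 → 8 → … returns to 4 after 9 steps, so 4 lies in a 9-cycle (1, 6, 7, 2, 5, 3, 9, 4, 8).
On a 9-cycle, φ^9 is the identity, so φ^55 = φ^1 there (55 ≡ 1 mod 9).
Stepping 1 place around the cycle: 4 → 8.

8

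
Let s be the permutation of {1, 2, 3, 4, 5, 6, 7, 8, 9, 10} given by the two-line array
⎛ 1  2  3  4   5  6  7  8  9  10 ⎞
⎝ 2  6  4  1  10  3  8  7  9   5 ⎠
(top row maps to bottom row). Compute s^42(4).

2

Tracing 4 → 1 → … returns to 4 after 5 steps, so 4 lies in a 5-cycle (1 2 6 3 4).
On a 5-cycle, s^5 is the identity, so s^42 = s^2 there (42 ≡ 2 mod 5).
Advancing 2 steps from 4: 4 → 1 → 2.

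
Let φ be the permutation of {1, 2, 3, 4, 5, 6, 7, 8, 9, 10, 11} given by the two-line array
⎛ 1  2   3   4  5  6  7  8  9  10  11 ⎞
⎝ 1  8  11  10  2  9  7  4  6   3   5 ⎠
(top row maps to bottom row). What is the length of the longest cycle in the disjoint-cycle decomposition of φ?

7

Decomposing into disjoint cycles gives (2, 8, 4, 10, 3, 11, 5)(6, 9); the longest has length 7.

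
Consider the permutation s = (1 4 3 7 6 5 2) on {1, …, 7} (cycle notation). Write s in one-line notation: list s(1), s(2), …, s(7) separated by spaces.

Each element maps to the next entry in its cycle (wrapping to the front): 1↦4, 2↦1, 3↦7, 4↦3, 5↦2, 6↦5, 7↦6.
So the one-line form is 4 1 7 3 2 5 6.

4 1 7 3 2 5 6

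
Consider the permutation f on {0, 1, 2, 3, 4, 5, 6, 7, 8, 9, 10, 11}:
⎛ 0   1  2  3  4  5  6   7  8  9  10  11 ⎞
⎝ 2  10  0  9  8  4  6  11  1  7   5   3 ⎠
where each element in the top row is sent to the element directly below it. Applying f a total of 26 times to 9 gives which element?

11

Tracing 9 → 7 → … returns to 9 after 4 steps, so 9 lies in a 4-cycle (3, 9, 7, 11).
On a 4-cycle, f^4 is the identity, so f^26 = f^2 there (26 ≡ 2 mod 4).
Advancing 2 steps from 9: 9 → 7 → 11.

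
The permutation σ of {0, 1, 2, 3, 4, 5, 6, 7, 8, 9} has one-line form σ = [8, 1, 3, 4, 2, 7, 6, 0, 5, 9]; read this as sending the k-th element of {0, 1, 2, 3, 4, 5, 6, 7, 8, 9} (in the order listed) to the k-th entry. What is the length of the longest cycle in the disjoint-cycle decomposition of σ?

4

Decomposing into disjoint cycles gives (0 8 5 7)(2 3 4); the longest has length 4.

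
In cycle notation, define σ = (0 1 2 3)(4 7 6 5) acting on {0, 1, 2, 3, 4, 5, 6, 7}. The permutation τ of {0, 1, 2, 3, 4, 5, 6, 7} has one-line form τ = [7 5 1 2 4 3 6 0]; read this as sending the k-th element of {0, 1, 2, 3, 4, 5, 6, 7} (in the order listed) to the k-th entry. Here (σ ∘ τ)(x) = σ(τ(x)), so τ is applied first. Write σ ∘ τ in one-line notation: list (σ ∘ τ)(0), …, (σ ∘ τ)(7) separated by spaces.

6 4 2 3 7 0 5 1

(σ ∘ τ)(x) = σ(τ(x)). Computing each image: σ(τ(0)) = σ(7) = 6, σ(τ(1)) = σ(5) = 4, σ(τ(2)) = σ(1) = 2, σ(τ(3)) = σ(2) = 3, σ(τ(4)) = σ(4) = 7, σ(τ(5)) = σ(3) = 0, σ(τ(6)) = σ(6) = 5, σ(τ(7)) = σ(0) = 1.
Hence σ ∘ τ = [6 4 2 3 7 0 5 1].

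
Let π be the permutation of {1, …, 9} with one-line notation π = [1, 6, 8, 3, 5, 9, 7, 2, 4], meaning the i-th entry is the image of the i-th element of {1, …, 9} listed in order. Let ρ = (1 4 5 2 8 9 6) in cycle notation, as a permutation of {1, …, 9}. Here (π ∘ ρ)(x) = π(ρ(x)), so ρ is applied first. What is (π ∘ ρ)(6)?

1

ρ(6) = 1, then π(1) = 1; composing gives (π ∘ ρ)(6) = 1.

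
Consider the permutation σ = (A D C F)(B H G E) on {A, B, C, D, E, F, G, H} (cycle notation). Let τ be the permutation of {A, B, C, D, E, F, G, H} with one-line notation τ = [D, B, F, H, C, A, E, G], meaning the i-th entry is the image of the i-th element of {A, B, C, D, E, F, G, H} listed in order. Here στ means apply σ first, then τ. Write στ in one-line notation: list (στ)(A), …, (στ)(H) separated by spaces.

H G A F B D C E

(στ)(x) = τ(σ(x)). Computing each image: τ(σ(A)) = τ(D) = H, τ(σ(B)) = τ(H) = G, τ(σ(C)) = τ(F) = A, τ(σ(D)) = τ(C) = F, τ(σ(E)) = τ(B) = B, τ(σ(F)) = τ(A) = D, τ(σ(G)) = τ(E) = C, τ(σ(H)) = τ(G) = E.
Hence στ = [H G A F B D C E].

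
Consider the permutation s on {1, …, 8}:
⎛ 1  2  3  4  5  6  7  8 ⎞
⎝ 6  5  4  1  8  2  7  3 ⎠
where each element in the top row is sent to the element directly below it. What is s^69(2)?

6

Tracing 2 → 5 → … returns to 2 after 7 steps, so 2 lies in a 7-cycle (1, 6, 2, 5, 8, 3, 4).
Since the cycle has length 7, s^69 acts on it the same as s^6 (69 mod 7 = 6).
Advancing 6 steps from 2: 2 → 5 → 8 → 3 → 4 → 1 → 6.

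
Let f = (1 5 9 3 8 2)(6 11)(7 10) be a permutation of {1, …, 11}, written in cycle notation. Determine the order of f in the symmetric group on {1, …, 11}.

6

The disjoint cycles have lengths 6, 2, 2, 1.
Since disjoint cycles commute, ord(f) = lcm(6, 2, 2) = 6.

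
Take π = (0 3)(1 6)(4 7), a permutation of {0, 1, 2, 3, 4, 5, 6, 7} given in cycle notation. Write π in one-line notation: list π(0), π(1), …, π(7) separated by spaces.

Reading each image from the cycles: 0→3, 1→6, 2→2, 3→0, 4→7, 5→5, 6→1, 7→4.
So the one-line form is 3 6 2 0 7 5 1 4.

3 6 2 0 7 5 1 4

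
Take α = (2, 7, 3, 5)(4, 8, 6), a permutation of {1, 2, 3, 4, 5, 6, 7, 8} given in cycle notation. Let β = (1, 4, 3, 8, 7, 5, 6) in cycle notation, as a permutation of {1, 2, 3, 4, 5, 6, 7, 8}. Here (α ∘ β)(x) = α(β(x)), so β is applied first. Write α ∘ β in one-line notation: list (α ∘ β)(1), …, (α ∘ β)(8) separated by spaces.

(α ∘ β)(x) = α(β(x)). Computing each image: α(β(1)) = α(4) = 8, α(β(2)) = α(2) = 7, α(β(3)) = α(8) = 6, α(β(4)) = α(3) = 5, α(β(5)) = α(6) = 4, α(β(6)) = α(1) = 1, α(β(7)) = α(5) = 2, α(β(8)) = α(7) = 3.
Hence α ∘ β = [8 7 6 5 4 1 2 3].

8 7 6 5 4 1 2 3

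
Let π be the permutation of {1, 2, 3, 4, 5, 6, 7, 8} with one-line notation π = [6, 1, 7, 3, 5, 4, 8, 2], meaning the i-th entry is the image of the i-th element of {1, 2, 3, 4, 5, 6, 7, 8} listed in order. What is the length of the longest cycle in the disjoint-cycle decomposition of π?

7

Decomposing into disjoint cycles gives (1, 6, 4, 3, 7, 8, 2); the longest has length 7.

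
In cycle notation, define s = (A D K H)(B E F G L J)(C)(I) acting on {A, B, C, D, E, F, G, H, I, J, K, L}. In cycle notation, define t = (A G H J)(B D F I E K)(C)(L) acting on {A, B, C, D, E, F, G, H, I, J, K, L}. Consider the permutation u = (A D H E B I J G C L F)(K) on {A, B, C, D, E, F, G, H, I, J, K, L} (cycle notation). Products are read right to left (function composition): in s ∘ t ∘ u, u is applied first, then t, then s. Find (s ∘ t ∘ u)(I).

(s ∘ t ∘ u)(I) = s(t(u(I))). u(I) = J, then t(J) = A, then s(A) = D, so the result is D.

D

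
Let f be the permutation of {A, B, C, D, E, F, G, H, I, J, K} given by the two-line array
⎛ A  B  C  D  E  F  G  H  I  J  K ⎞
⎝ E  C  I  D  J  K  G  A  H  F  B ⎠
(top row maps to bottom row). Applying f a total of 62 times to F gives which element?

Tracing F → K → … returns to F after 9 steps, so F lies in a 9-cycle (A, E, J, F, K, B, C, I, H).
Powers repeat with period 9 on this cycle, and 62 mod 9 = 8, so f^62(F) = f^8(F).
Stepping 8 places around the cycle: F → K → B → C → I → H → A → E → J.

J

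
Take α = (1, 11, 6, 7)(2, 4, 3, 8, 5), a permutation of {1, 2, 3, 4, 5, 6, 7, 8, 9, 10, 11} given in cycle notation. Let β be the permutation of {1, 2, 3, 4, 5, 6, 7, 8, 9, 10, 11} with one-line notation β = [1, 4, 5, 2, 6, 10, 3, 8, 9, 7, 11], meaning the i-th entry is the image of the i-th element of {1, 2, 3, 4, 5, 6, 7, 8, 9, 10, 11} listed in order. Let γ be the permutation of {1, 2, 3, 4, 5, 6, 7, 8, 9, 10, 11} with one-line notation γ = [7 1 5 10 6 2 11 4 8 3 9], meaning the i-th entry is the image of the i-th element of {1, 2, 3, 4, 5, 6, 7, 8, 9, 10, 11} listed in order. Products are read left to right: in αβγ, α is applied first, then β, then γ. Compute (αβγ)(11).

3

Chase 11: α(11) = 6; β(6) = 10; γ(10) = 3. Hence (αβγ)(11) = 3.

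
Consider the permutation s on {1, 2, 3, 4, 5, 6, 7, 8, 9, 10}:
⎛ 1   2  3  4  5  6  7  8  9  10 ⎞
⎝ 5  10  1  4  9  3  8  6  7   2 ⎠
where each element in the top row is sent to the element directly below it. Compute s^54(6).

7

Tracing 6 → 3 → … returns to 6 after 7 steps, so 6 lies in a 7-cycle (1 5 9 7 8 6 3).
Powers repeat with period 7 on this cycle, and 54 mod 7 = 5, so s^54(6) = s^5(6).
Advancing 5 steps from 6: 6 → 3 → 1 → 5 → 9 → 7.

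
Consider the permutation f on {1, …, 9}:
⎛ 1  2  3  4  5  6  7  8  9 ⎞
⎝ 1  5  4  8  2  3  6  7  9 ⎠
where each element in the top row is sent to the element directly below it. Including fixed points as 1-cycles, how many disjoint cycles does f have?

4

The cycle decomposition is (1)(2, 5)(3, 4, 8, 7, 6)(9), which has 4 cycles (counting 1-cycles).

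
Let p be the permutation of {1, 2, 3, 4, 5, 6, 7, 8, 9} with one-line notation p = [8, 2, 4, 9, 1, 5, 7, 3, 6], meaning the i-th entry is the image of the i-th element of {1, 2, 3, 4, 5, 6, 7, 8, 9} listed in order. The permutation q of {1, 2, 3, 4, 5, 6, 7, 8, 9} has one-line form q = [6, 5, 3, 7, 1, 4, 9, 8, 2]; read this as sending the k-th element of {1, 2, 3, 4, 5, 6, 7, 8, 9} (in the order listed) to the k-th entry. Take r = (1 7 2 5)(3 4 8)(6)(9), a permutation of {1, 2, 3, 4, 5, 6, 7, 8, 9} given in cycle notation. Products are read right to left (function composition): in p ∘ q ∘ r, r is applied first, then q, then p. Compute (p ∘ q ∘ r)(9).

Chase 9: r(9) = 9; q(9) = 2; p(2) = 2. Hence (p ∘ q ∘ r)(9) = 2.

2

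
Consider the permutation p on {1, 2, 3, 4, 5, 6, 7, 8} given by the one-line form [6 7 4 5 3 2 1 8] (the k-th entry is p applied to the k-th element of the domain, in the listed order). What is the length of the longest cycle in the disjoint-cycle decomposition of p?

4

Decomposing into disjoint cycles gives (1, 6, 2, 7)(3, 4, 5); the longest has length 4.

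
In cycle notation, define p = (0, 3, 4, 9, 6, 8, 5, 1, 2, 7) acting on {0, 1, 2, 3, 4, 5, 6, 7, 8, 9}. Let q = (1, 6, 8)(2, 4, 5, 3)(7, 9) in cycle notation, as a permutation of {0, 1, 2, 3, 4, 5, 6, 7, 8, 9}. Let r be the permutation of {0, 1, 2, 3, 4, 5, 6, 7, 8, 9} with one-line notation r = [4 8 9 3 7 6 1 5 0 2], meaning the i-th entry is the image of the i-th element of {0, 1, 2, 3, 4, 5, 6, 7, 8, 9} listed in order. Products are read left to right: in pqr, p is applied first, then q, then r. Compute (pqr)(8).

3

Chase 8: p(8) = 5; q(5) = 3; r(3) = 3. Hence (pqr)(8) = 3.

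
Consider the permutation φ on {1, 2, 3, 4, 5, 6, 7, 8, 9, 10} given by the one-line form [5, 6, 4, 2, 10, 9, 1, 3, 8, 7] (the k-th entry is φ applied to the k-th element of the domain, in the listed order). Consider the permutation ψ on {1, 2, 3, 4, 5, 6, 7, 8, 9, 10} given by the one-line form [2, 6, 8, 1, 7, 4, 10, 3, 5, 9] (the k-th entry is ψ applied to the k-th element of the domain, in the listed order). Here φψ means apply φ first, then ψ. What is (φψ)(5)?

(φψ)(5) = ψ(φ(5)). φ(5) = 10, then ψ(10) = 9. So (φψ)(5) = 9.

9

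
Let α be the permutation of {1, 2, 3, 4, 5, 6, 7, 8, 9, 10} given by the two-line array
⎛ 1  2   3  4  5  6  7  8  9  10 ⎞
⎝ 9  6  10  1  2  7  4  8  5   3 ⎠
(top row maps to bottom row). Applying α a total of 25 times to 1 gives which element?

Tracing 1 → 9 → … returns to 1 after 7 steps, so 1 lies in a 7-cycle (1, 9, 5, 2, 6, 7, 4).
On a 7-cycle, α^7 is the identity, so α^25 = α^4 there (25 ≡ 4 mod 7).
Advancing 4 steps from 1: 1 → 9 → 5 → 2 → 6.

6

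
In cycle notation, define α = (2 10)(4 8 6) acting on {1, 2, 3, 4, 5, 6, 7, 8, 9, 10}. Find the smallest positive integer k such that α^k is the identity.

The disjoint cycles have lengths 3, 2, 1, 1, 1, 1, 1.
The order is lcm(3, 2) = 6.

6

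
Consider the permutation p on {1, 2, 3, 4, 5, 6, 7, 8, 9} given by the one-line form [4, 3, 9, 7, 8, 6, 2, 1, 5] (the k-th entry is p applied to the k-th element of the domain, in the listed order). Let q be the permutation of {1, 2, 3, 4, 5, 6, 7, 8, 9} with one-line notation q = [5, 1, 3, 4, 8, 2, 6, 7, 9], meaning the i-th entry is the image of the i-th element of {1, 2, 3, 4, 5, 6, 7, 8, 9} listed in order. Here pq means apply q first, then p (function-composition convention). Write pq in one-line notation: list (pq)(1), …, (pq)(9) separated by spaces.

8 4 9 7 1 3 6 2 5

(pq)(x) = p(q(x)). Computing each image: p(q(1)) = p(5) = 8, p(q(2)) = p(1) = 4, p(q(3)) = p(3) = 9, p(q(4)) = p(4) = 7, p(q(5)) = p(8) = 1, p(q(6)) = p(2) = 3, p(q(7)) = p(6) = 6, p(q(8)) = p(7) = 2, p(q(9)) = p(9) = 5.
Hence pq = [8 4 9 7 1 3 6 2 5].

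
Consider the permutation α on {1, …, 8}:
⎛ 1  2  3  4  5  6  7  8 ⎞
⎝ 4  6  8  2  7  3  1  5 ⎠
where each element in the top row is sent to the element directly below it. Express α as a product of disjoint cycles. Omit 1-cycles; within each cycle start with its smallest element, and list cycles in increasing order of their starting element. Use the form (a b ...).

(1 4 2 6 3 8 5 7)

Iterating α from 1 gives 1 → 4 → 2 → 6 → 3 → 8 → 5 → 7 → 1; that is the 8-cycle (1 4 2 6 3 8 5 7).
Repeating from the next unused element and collecting all non-trivial cycles gives (1 4 2 6 3 8 5 7).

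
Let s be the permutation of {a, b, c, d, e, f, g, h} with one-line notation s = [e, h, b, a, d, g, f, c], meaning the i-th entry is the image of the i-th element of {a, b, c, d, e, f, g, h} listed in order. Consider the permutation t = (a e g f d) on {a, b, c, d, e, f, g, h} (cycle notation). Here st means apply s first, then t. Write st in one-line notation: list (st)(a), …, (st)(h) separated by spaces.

Chase each element through s then t: a → e → g; b → h → h; c → b → b; d → a → e; e → d → a; f → g → f; g → f → d; h → c → c.
Collecting the images, st = [g h b e a f d c].

g h b e a f d c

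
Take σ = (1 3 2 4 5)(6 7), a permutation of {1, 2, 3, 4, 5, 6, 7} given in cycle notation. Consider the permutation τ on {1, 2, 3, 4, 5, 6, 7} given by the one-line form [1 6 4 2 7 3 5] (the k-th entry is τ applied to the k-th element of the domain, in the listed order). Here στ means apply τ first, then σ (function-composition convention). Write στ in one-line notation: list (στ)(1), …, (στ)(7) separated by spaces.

3 7 5 4 6 2 1

For each element, apply τ then σ: 1 → 1 → 3; 2 → 6 → 7; 3 → 4 → 5; 4 → 2 → 4; 5 → 7 → 6; 6 → 3 → 2; 7 → 5 → 1.
So στ in one-line form is 3 7 5 4 6 2 1.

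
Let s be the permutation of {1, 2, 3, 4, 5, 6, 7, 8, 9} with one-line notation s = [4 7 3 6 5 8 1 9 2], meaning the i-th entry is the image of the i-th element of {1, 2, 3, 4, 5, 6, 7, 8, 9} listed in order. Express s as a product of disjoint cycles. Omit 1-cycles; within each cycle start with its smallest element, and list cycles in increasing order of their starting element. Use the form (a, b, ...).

From 1: 1 → 4 → 6 → 8 → 9 → 2 → 7 → 1, closing the cycle (1, 4, 6, 8, 9, 2, 7).
Continuing from each remaining unvisited element yields (1, 4, 6, 8, 9, 2, 7).

(1, 4, 6, 8, 9, 2, 7)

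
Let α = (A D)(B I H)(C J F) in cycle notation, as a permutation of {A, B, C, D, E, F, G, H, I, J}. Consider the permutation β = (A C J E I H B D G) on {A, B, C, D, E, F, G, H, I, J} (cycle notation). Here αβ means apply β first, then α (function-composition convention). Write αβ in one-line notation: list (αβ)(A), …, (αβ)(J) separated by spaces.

J A F G H C D I B E

(αβ)(x) = α(β(x)). Computing each image: α(β(A)) = α(C) = J, α(β(B)) = α(D) = A, α(β(C)) = α(J) = F, α(β(D)) = α(G) = G, α(β(E)) = α(I) = H, α(β(F)) = α(F) = C, α(β(G)) = α(A) = D, α(β(H)) = α(B) = I, α(β(I)) = α(H) = B, α(β(J)) = α(E) = E.
Hence αβ = [J A F G H C D I B E].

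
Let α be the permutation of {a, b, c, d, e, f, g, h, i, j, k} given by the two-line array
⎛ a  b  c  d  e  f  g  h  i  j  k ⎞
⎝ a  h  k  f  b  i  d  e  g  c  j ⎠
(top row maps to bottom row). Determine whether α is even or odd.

odd

In disjoint-cycle form the cycle lengths are 4, 3, 3, 1.
A cycle is odd iff its length is even; α has 1 even-length cycle, so sgn(α) = (−1)^1 and α is odd.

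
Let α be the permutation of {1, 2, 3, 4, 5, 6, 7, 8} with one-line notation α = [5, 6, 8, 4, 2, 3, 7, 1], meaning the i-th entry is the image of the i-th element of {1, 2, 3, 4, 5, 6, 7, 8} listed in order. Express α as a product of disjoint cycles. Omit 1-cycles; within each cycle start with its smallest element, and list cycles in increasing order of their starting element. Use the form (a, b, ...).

From 1: 1 → 5 → 2 → 6 → 3 → 8 → 1, closing the cycle (1, 5, 2, 6, 3, 8).
Continuing from each remaining unvisited element yields (1, 5, 2, 6, 3, 8).

(1, 5, 2, 6, 3, 8)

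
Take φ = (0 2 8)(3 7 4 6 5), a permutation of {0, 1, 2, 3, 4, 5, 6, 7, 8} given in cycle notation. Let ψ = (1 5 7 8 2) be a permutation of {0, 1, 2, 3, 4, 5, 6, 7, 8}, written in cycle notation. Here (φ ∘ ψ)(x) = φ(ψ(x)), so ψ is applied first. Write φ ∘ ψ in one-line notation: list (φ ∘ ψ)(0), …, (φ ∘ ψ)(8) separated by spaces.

2 3 1 7 6 4 5 0 8

(φ ∘ ψ)(x) = φ(ψ(x)). Computing each image: φ(ψ(0)) = φ(0) = 2, φ(ψ(1)) = φ(5) = 3, φ(ψ(2)) = φ(1) = 1, φ(ψ(3)) = φ(3) = 7, φ(ψ(4)) = φ(4) = 6, φ(ψ(5)) = φ(7) = 4, φ(ψ(6)) = φ(6) = 5, φ(ψ(7)) = φ(8) = 0, φ(ψ(8)) = φ(2) = 8.
Hence φ ∘ ψ = [2 3 1 7 6 4 5 0 8].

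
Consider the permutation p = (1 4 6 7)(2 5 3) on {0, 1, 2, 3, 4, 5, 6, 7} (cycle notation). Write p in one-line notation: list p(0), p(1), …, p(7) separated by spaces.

Image by image: 0→0, 1→4, 2→5, 3→2, 4→6, 5→3, 6→7, 7→1.
Listing these in domain order gives 0 4 5 2 6 3 7 1.

0 4 5 2 6 3 7 1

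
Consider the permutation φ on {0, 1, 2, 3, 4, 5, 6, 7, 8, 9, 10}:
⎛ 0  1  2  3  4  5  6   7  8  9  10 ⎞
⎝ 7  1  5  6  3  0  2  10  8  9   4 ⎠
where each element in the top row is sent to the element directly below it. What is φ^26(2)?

Tracing 2 → 5 → … returns to 2 after 8 steps, so 2 lies in an 8-cycle (0 7 10 4 3 6 2 5).
Powers repeat with period 8 on this cycle, and 26 mod 8 = 2, so φ^26(2) = φ^2(2).
Stepping 2 places around the cycle: 2 → 5 → 0.

0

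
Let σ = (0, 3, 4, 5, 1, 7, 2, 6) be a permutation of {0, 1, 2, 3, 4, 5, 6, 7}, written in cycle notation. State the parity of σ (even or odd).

odd

The cycle lengths are 8.
A cycle is odd iff its length is even; σ has 1 even-length cycle, so sgn(σ) = (−1)^1 and σ is odd.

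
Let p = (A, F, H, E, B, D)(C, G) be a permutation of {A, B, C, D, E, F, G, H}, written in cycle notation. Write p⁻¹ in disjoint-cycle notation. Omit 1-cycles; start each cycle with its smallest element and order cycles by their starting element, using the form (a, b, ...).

(A, D, B, E, H, F)(C, G)

If p sends a → b within a cycle, p⁻¹ sends b → a; equivalently, reverse each cycle.
Reversing each cycle of p and rotating so the smallest element leads gives (A, D, B, E, H, F)(C, G).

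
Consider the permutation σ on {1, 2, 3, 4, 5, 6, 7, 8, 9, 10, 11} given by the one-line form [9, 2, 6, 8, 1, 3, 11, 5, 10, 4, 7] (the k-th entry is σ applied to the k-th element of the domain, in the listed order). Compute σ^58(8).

Tracing 8 → 5 → … returns to 8 after 6 steps, so 8 lies in a 6-cycle (1, 9, 10, 4, 8, 5).
Since the cycle has length 6, σ^58 acts on it the same as σ^4 (58 mod 6 = 4).
Advancing 4 steps from 8: 8 → 5 → 1 → 9 → 10.

10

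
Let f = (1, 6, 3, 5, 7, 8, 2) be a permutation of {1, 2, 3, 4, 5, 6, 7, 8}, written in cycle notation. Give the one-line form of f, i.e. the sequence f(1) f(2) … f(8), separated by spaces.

Each element maps to the next entry in its cycle (wrapping to the front): 1→6, 2→1, 3→5, 4→4, 5→7, 6→3, 7→8, 8→2.
Listing these in domain order gives 6 1 5 4 7 3 8 2.

6 1 5 4 7 3 8 2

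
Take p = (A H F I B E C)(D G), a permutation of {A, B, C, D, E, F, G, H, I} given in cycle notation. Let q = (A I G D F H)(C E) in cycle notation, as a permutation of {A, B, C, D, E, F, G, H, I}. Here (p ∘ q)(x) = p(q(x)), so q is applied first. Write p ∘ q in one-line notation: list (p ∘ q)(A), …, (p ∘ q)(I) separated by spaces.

B E C I A F G H D

Chase each element through q then p: A → I → B; B → B → E; C → E → C; D → F → I; E → C → A; F → H → F; G → D → G; H → A → H; I → G → D.
Collecting the images, p ∘ q = [B E C I A F G H D].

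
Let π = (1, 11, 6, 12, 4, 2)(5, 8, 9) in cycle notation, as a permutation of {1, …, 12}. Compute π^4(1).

4

1 lies in the 6-cycle (1, 11, 6, 12, 4, 2).
Stepping 4 places around the cycle: 1 → 11 → 6 → 12 → 4.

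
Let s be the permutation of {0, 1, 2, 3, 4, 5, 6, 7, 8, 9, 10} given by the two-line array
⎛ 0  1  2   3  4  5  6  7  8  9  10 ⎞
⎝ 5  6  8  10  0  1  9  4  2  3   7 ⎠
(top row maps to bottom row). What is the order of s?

18

Writing s as disjoint cycles, the cycle lengths are 9, 2.
The order is lcm(9, 2) = 18.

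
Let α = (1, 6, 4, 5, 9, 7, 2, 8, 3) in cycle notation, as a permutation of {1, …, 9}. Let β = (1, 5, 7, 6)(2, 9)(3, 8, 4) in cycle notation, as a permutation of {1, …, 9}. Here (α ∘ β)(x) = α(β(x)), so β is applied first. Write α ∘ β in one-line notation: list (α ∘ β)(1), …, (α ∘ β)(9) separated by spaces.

(α ∘ β)(x) = α(β(x)). Computing each image: α(β(1)) = α(5) = 9, α(β(2)) = α(9) = 7, α(β(3)) = α(8) = 3, α(β(4)) = α(3) = 1, α(β(5)) = α(7) = 2, α(β(6)) = α(1) = 6, α(β(7)) = α(6) = 4, α(β(8)) = α(4) = 5, α(β(9)) = α(2) = 8.
Hence α ∘ β = [9 7 3 1 2 6 4 5 8].

9 7 3 1 2 6 4 5 8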